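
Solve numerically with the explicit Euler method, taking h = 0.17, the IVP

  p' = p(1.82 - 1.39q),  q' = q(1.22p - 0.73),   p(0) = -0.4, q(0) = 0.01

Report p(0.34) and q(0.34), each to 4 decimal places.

-0.6836, 0.0061

Euler on (p,q): p_{n+1} = p_n + h·p', q_{n+1} = q_n + h·q'.
0.000000: (-0.400000, 0.010000); f=(-0.722440, -0.012180) → (-0.522815, 0.007929)
0.170000: (-0.522815, 0.007929); f=(-0.945761, -0.010846) → (-0.683594, 0.006086)
(p(0.34), q(0.34)) ≈ (-0.6836, 0.0061)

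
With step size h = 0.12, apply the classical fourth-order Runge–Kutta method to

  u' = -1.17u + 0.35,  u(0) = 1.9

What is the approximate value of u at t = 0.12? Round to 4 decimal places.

RK4: k1 = f(t_n, u_n); k2 = f(t_n + h/2, u_n + (h/2)·k1); k3 = f(t_n + h/2, u_n + (h/2)·k2); k4 = f(t_n + h, u_n + h·k3); u_{n+1} = u_n + (h/6)·(k1 + 2k2 + 2k3 + k4).
t=0.000000, u=1.900000:
  k1 = f(0.000000, 1.900000) = -1.873000
  k2 = f(0.060000, 1.787620) = -1.741515
  k3 = f(0.060000, 1.795509) = -1.750746
  k4 = f(0.120000, 1.689911) = -1.627195
  u ← 1.900000 + (0.12/6)·(k1 + 2k2 + 2k3 + k4) = 1.690306
u(0.12) ≈ 1.6903

1.6903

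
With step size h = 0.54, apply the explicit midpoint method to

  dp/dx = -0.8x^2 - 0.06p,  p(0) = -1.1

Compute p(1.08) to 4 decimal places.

Midpoint: k1 = f(x_n, p_n); k2 = f(x_n + h/2, p_n + (h/2)·k1); p_{n+1} = p_n + h·k2.
x=0.000000, p=-1.100000:
  k1 = f(0.000000, -1.100000) = 0.066000
  k2 = f(0.270000, -1.082180) = 0.006611
  p ← -1.100000 + 0.54·0.006611 = -1.096430
x=0.540000, p=-1.096430:
  k1 = f(0.540000, -1.096430) = -0.167494
  k2 = f(0.810000, -1.141654) = -0.456381
  p ← -1.096430 + 0.54·(-0.456381) = -1.342876
p(1.08) ≈ -1.3429

-1.3429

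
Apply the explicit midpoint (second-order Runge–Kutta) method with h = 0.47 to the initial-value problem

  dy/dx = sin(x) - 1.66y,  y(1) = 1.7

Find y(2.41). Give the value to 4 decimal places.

Midpoint: k1 = f(x_n, y_n); k2 = f(x_n + h/2, y_n + (h/2)·k1); y_{n+1} = y_n + h·k2.
x=1.000000, y=1.700000:
  k1 = f(1.000000, 1.700000) = -1.980529
  k2 = f(1.235000, 1.234576) = -1.105247
  y ← 1.700000 + 0.47·(-1.105247) = 1.180534
x=1.470000, y=1.180534:
  k1 = f(1.470000, 1.180534) = -0.964762
  k2 = f(1.705000, 0.953815) = -0.592324
  y ← 1.180534 + 0.47·(-0.592324) = 0.902141
x=1.940000, y=0.902141:
  k1 = f(1.940000, 0.902141) = -0.564940
  k2 = f(2.175000, 0.769381) = -0.454217
  y ← 0.902141 + 0.47·(-0.454217) = 0.688659
y(2.41) ≈ 0.6887

0.6887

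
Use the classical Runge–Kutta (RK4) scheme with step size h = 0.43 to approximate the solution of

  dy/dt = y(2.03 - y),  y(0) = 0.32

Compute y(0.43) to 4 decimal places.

0.6277

RK4: k1 = f(t_n, y_n); k2 = f(t_n + h/2, y_n + (h/2)·k1); k3 = f(t_n + h/2, y_n + (h/2)·k2); k4 = f(t_n + h, y_n + h·k3); y_{n+1} = y_n + (h/6)·(k1 + 2k2 + 2k3 + k4).
t=0.000000, y=0.320000:
  k1 = f(0.000000, 0.320000) = 0.547200
  k2 = f(0.215000, 0.437648) = 0.696890
  k3 = f(0.215000, 0.469831) = 0.733016
  k4 = f(0.430000, 0.635197) = 0.885975
  y ← 0.320000 + (0.43/6)·(k1 + 2k2 + 2k3 + k4) = 0.627664
y(0.43) ≈ 0.6277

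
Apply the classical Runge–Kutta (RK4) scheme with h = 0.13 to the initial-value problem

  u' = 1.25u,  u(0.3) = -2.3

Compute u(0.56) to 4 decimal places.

RK4: k1 = f(t_n, u_n); k2 = f(t_n + h/2, u_n + (h/2)·k1); k3 = f(t_n + h/2, u_n + (h/2)·k2); k4 = f(t_n + h, u_n + h·k3); u_{n+1} = u_n + (h/6)·(k1 + 2k2 + 2k3 + k4).
t=0.300000, u=-2.300000:
  k1 = f(0.300000, -2.300000) = -2.875000
  k2 = f(0.365000, -2.486875) = -3.108594
  k3 = f(0.365000, -2.502059) = -3.127573
  k4 = f(0.430000, -2.706585) = -3.383231
  u ← -2.300000 + (0.13/6)·(k1 + 2k2 + 2k3 + k4) = -2.705829
t=0.430000, u=-2.705829:
  k1 = f(0.430000, -2.705829) = -3.382286
  k2 = f(0.495000, -2.925677) = -3.657097
  k3 = f(0.495000, -2.943540) = -3.679425
  k4 = f(0.560000, -3.184154) = -3.980193
  u ← -2.705829 + (0.13/6)·(k1 + 2k2 + 2k3 + k4) = -3.183265
u(0.56) ≈ -3.1833

-3.1833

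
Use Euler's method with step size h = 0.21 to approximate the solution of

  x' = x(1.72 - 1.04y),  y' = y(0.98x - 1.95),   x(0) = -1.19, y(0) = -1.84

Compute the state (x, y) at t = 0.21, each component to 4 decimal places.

-2.0980, -0.6359

Euler on (x,y): x_{n+1} = x_n + h·x', y_{n+1} = y_n + h·y'.
0.000000: (-1.190000, -1.840000); f=(-4.323984, 5.733808) → (-2.098037, -0.635900)
(x(0.21), y(0.21)) ≈ (-2.0980, -0.6359)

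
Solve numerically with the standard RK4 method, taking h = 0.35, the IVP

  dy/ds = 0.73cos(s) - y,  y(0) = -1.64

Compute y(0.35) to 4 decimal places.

RK4: k1 = f(s_n, y_n); k2 = f(s_n + h/2, y_n + (h/2)·k1); k3 = f(s_n + h/2, y_n + (h/2)·k2); k4 = f(s_n + h, y_n + h·k3); y_{n+1} = y_n + (h/6)·(k1 + 2k2 + 2k3 + k4).
s=0.000000, y=-1.640000:
  k1 = f(0.000000, -1.640000) = 2.370000
  k2 = f(0.175000, -1.225250) = 1.944100
  k3 = f(0.175000, -1.299782) = 2.018633
  k4 = f(0.350000, -0.933479) = 1.619221
  y ← -1.640000 + (0.35/6)·(k1 + 2k2 + 2k3 + k4) = -0.944977
y(0.35) ≈ -0.9450

-0.9450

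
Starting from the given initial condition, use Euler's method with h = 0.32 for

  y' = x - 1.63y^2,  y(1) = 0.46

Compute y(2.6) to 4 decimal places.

1.1976

Euler: y_{n+1} = y_n + h·f(x_n, y_n).
x=1.000000, y=0.460000: f=0.655092 → y ← 0.460000 + 0.32·0.655092 = 0.669629
x=1.320000, y=0.669629: f=0.589102 → y ← 0.669629 + 0.32·0.589102 = 0.858142
x=1.640000, y=0.858142: f=0.439655 → y ← 0.858142 + 0.32·0.439655 = 0.998832
x=1.960000, y=0.998832: f=0.333806 → y ← 0.998832 + 0.32·0.333806 = 1.105650
x=2.280000, y=1.105650: f=0.287388 → y ← 1.105650 + 0.32·0.287388 = 1.197614
y(2.6) ≈ 1.1976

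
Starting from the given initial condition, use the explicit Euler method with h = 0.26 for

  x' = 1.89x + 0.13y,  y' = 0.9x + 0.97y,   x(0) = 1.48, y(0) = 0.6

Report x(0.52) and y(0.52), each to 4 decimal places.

Euler on (x,y): x_{n+1} = x_n + h·x', y_{n+1} = y_n + h·y'.
0.000000: (1.480000, 0.600000); f=(2.875200, 1.914000) → (2.227552, 1.097640)
0.260000: (2.227552, 1.097640); f=(4.352766, 3.069508) → (3.359271, 1.895712)
(x(0.52), y(0.52)) ≈ (3.3593, 1.8957)

3.3593, 1.8957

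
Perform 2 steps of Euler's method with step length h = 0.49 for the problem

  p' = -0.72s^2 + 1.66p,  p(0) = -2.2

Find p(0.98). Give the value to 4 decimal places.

Euler: p_{n+1} = p_n + h·f(s_n, p_n).
s=0.000000, p=-2.200000: f=-3.652000 → p ← -2.200000 + 0.49·(-3.652000) = -3.989480
s=0.490000, p=-3.989480: f=-6.795409 → p ← -3.989480 + 0.49·(-6.795409) = -7.319230
p(0.98) ≈ -7.3192

-7.3192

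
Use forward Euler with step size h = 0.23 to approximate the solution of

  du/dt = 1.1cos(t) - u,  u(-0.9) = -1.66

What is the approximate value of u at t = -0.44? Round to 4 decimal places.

Euler: u_{n+1} = u_n + h·f(t_n, u_n).
t=-0.900000, u=-1.660000: f=2.343771 → u ← -1.660000 + 0.23·2.343771 = -1.120933
t=-0.670000, u=-1.120933: f=1.983137 → u ← -1.120933 + 0.23·1.983137 = -0.664811
u(-0.44) ≈ -0.6648

-0.6648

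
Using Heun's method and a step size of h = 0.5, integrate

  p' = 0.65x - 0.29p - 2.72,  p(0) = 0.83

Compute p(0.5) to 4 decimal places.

Heun: k1 = f(x_n, p_n); k2 = f(x_n + h, p_n + h·k1); p_{n+1} = p_n + (h/2)·(k1 + k2).
x=0.000000, p=0.830000:
  k1 = f(0.000000, 0.830000) = -2.960700
  k2 = f(0.500000, -0.650350) = -2.206399
  p ← 0.830000 + (0.5/2)·(-2.960700 + (-2.206399)) = -0.461775
p(0.5) ≈ -0.4618

-0.4618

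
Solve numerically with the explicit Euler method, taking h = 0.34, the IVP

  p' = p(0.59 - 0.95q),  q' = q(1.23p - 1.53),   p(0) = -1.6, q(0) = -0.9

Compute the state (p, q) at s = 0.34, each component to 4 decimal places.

-2.3861, 0.1704

Euler on (p,q): p_{n+1} = p_n + h·p', q_{n+1} = q_n + h·q'.
0.000000: (-1.600000, -0.900000); f=(-2.312000, 3.148200) → (-2.386080, 0.170388)
(p(0.34), q(0.34)) ≈ (-2.3861, 0.1704)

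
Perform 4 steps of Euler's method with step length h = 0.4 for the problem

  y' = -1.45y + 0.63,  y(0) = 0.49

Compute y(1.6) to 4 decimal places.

Euler: y_{n+1} = y_n + h·f(s_n, y_n).
s=0.000000, y=0.490000: f=-0.080500 → y ← 0.490000 + 0.4·(-0.080500) = 0.457800
s=0.400000, y=0.457800: f=-0.033810 → y ← 0.457800 + 0.4·(-0.033810) = 0.444276
s=0.800000, y=0.444276: f=-0.014200 → y ← 0.444276 + 0.4·(-0.014200) = 0.438596
s=1.200000, y=0.438596: f=-0.005964 → y ← 0.438596 + 0.4·(-0.005964) = 0.436210
y(1.6) ≈ 0.4362

0.4362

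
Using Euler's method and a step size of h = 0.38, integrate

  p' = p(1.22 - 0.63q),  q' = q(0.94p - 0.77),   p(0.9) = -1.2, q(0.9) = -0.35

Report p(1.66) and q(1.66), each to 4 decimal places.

-2.7611, -0.0043

Euler on (p,q): p_{n+1} = p_n + h·p', q_{n+1} = q_n + h·q'.
0.900000: (-1.200000, -0.350000); f=(-1.728600, 0.664300) → (-1.856868, -0.097566)
1.280000: (-1.856868, -0.097566); f=(-2.379514, 0.245423) → (-2.761083, -0.004305)
(p(1.66), q(1.66)) ≈ (-2.7611, -0.0043)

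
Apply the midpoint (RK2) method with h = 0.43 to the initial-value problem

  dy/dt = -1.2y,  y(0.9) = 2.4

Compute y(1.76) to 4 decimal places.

0.9140

Midpoint: k1 = f(t_n, y_n); k2 = f(t_n + h/2, y_n + (h/2)·k1); y_{n+1} = y_n + h·k2.
t=0.900000, y=2.400000:
  k1 = f(0.900000, 2.400000) = -2.880000
  k2 = f(1.115000, 1.780800) = -2.136960
  y ← 2.400000 + 0.43·(-2.136960) = 1.481107
t=1.330000, y=1.481107:
  k1 = f(1.330000, 1.481107) = -1.777329
  k2 = f(1.545000, 1.098982) = -1.318778
  y ← 1.481107 + 0.43·(-1.318778) = 0.914033
y(1.76) ≈ 0.9140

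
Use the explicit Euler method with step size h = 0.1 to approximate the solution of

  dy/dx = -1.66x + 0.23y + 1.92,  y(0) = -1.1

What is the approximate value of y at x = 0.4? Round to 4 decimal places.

-0.5110

Euler: y_{n+1} = y_n + h·f(x_n, y_n).
x=0.000000, y=-1.100000: f=1.667000 → y ← -1.100000 + 0.1·1.667000 = -0.933300
x=0.100000, y=-0.933300: f=1.539341 → y ← -0.933300 + 0.1·1.539341 = -0.779366
x=0.200000, y=-0.779366: f=1.408746 → y ← -0.779366 + 0.1·1.408746 = -0.638491
x=0.300000, y=-0.638491: f=1.275147 → y ← -0.638491 + 0.1·1.275147 = -0.510977
y(0.4) ≈ -0.5110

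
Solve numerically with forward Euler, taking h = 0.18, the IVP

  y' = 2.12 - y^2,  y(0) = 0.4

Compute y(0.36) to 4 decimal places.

1.0324

Euler: y_{n+1} = y_n + h·f(t_n, y_n).
t=0.000000, y=0.400000: f=1.960000 → y ← 0.400000 + 0.18·1.960000 = 0.752800
t=0.180000, y=0.752800: f=1.553292 → y ← 0.752800 + 0.18·1.553292 = 1.032393
y(0.36) ≈ 1.0324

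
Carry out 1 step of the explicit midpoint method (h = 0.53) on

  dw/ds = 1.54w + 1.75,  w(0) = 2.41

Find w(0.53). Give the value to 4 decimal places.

Midpoint: k1 = f(s_n, w_n); k2 = f(s_n + h/2, w_n + (h/2)·k1); w_{n+1} = w_n + h·k2.
s=0.000000, w=2.410000:
  k1 = f(0.000000, 2.410000) = 5.461400
  k2 = f(0.265000, 3.857271) = 7.690197
  w ← 2.410000 + 0.53·7.690197 = 6.485805
w(0.53) ≈ 6.4858

6.4858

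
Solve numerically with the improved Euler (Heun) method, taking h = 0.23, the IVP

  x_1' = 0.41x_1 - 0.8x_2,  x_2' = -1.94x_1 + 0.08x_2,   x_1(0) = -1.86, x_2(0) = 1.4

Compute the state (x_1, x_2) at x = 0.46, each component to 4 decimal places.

Heun on (x_1,x_2): k1 = f(x_n, state_n); k2 = f(x_n + h, state_n + h·k1); state_{n+1} = state_n + (h/2)·(k1 + k2).
0.000000: (-1.860000, 1.400000)
  k1 = (-1.882600, 3.720400)
  predictor → (-2.292998, 2.255692)
  k2 = (-2.744683, 4.628871)
  → (-2.392138, 2.360166)
0.230000: (-2.392138, 2.360166)
  k1 = (-2.868909, 4.829560)
  predictor → (-3.051987, 3.470965)
  k2 = (-4.028087, 6.198531)
  → (-3.185292, 3.628397)
(x_1(0.46), x_2(0.46)) ≈ (-3.1853, 3.6284)

-3.1853, 3.6284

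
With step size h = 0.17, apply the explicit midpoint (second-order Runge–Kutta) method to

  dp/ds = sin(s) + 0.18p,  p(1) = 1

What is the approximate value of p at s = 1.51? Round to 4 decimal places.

1.5981

Midpoint: k1 = f(s_n, p_n); k2 = f(s_n + h/2, p_n + (h/2)·k1); p_{n+1} = p_n + h·k2.
s=1.000000, p=1.000000:
  k1 = f(1.000000, 1.000000) = 1.021471
  k2 = f(1.085000, 1.086825) = 1.079932
  p ← 1.000000 + 0.17·1.079932 = 1.183588
s=1.170000, p=1.183588:
  k1 = f(1.170000, 1.183588) = 1.133797
  k2 = f(1.255000, 1.279961) = 1.180942
  p ← 1.183588 + 0.17·1.180942 = 1.384349
s=1.340000, p=1.384349:
  k1 = f(1.340000, 1.384349) = 1.222667
  k2 = f(1.425000, 1.488275) = 1.257280
  p ← 1.384349 + 0.17·1.257280 = 1.598086
p(1.51) ≈ 1.5981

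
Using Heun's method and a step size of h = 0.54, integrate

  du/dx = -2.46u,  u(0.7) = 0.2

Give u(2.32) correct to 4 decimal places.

0.0340

Heun: k1 = f(x_n, u_n); k2 = f(x_n + h, u_n + h·k1); u_{n+1} = u_n + (h/2)·(k1 + k2).
x=0.700000, u=0.200000:
  k1 = f(0.700000, 0.200000) = -0.492000
  k2 = f(1.240000, -0.065680) = 0.161573
  u ← 0.200000 + (0.54/2)·(-0.492000 + 0.161573) = 0.110785
x=1.240000, u=0.110785:
  k1 = f(1.240000, 0.110785) = -0.272530
  k2 = f(1.780000, -0.036382) = 0.089499
  u ← 0.110785 + (0.54/2)·(-0.272530 + 0.089499) = 0.061366
x=1.780000, u=0.061366:
  k1 = f(1.780000, 0.061366) = -0.150961
  k2 = f(2.320000, -0.020153) = 0.049576
  u ← 0.061366 + (0.54/2)·(-0.150961 + 0.049576) = 0.033992
u(2.32) ≈ 0.0340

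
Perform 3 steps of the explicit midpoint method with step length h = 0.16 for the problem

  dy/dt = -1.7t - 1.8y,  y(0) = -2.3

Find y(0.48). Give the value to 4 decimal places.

-1.1369

Midpoint: k1 = f(t_n, y_n); k2 = f(t_n + h/2, y_n + (h/2)·k1); y_{n+1} = y_n + h·k2.
t=0.000000, y=-2.300000:
  k1 = f(0.000000, -2.300000) = 4.140000
  k2 = f(0.080000, -1.968800) = 3.407840
  y ← -2.300000 + 0.16·3.407840 = -1.754746
t=0.160000, y=-1.754746:
  k1 = f(0.160000, -1.754746) = 2.886542
  k2 = f(0.240000, -1.523822) = 2.334880
  y ← -1.754746 + 0.16·2.334880 = -1.381165
t=0.320000, y=-1.381165:
  k1 = f(0.320000, -1.381165) = 1.942097
  k2 = f(0.400000, -1.225797) = 1.526435
  y ← -1.381165 + 0.16·1.526435 = -1.136935
y(0.48) ≈ -1.1369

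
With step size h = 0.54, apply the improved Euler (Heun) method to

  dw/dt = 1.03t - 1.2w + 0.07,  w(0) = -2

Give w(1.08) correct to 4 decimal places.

Heun: k1 = f(t_n, w_n); k2 = f(t_n + h, w_n + h·k1); w_{n+1} = w_n + (h/2)·(k1 + k2).
t=0.000000, w=-2.000000:
  k1 = f(0.000000, -2.000000) = 2.470000
  k2 = f(0.540000, -0.666200) = 1.425640
  w ← -2.000000 + (0.54/2)·(2.470000 + 1.425640) = -0.948177
t=0.540000, w=-0.948177:
  k1 = f(0.540000, -0.948177) = 1.764013
  k2 = f(1.080000, 0.004390) = 1.177132
  w ← -0.948177 + (0.54/2)·(1.764013 + 1.177132) = -0.154068
w(1.08) ≈ -0.1541

-0.1541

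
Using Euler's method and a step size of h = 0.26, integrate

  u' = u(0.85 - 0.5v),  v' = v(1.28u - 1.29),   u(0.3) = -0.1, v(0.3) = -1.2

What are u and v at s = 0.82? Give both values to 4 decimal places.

-0.1817, -0.4688

Euler on (u,v): u_{n+1} = u_n + h·u', v_{n+1} = v_n + h·v'.
0.300000: (-0.100000, -1.200000); f=(-0.145000, 1.701600) → (-0.137700, -0.757584)
0.560000: (-0.137700, -0.757584); f=(-0.169205, 1.110812) → (-0.181693, -0.468773)
(u(0.82), v(0.82)) ≈ (-0.1817, -0.4688)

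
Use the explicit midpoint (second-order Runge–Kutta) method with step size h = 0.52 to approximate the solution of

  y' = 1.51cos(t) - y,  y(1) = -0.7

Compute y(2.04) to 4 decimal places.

Midpoint: k1 = f(t_n, y_n); k2 = f(t_n + h/2, y_n + (h/2)·k1); y_{n+1} = y_n + h·k2.
t=1.000000, y=-0.700000:
  k1 = f(1.000000, -0.700000) = 1.515856
  k2 = f(1.260000, -0.305877) = 0.767661
  y ← -0.700000 + 0.52·0.767661 = -0.300816
t=1.520000, y=-0.300816:
  k1 = f(1.520000, -0.300816) = 0.377486
  k2 = f(1.780000, -0.202670) = -0.110928
  y ← -0.300816 + 0.52·(-0.110928) = -0.358499
y(2.04) ≈ -0.3585

-0.3585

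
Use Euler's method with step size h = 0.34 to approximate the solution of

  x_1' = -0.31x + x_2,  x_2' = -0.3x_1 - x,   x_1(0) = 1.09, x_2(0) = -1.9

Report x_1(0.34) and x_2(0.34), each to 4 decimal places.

0.4440, -2.0112

Euler on (x_1,x_2): x_1_{n+1} = x_1_n + h·x_1', x_2_{n+1} = x_2_n + h·x_2'.
0.000000: (1.090000, -1.900000); f=(-1.900000, -0.327000) → (0.444000, -2.011180)
(x_1(0.34), x_2(0.34)) ≈ (0.4440, -2.0112)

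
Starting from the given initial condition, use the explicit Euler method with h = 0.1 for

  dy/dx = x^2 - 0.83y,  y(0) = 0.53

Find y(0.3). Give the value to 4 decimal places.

0.4136

Euler: y_{n+1} = y_n + h·f(x_n, y_n).
x=0.000000, y=0.530000: f=-0.439900 → y ← 0.530000 + 0.1·(-0.439900) = 0.486010
x=0.100000, y=0.486010: f=-0.393388 → y ← 0.486010 + 0.1·(-0.393388) = 0.446671
x=0.200000, y=0.446671: f=-0.330737 → y ← 0.446671 + 0.1·(-0.330737) = 0.413597
y(0.3) ≈ 0.4136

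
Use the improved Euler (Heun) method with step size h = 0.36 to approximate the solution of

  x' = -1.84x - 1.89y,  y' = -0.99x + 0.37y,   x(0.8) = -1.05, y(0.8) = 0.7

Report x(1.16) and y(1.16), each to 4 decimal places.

Heun on (x,y): k1 = f(t_n, state_n); k2 = f(t_n + h, state_n + h·k1); state_{n+1} = state_n + (h/2)·(k1 + k2).
0.800000: (-1.050000, 0.700000)
  k1 = (0.609000, 1.298500)
  predictor → (-0.830760, 1.167460)
  k2 = (-0.677901, 1.254413)
  → (-1.062402, 1.159524)
(x(1.16), y(1.16)) ≈ (-1.0624, 1.1595)

-1.0624, 1.1595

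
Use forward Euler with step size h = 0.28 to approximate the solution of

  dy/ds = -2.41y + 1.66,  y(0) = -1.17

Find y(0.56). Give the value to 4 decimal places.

Euler: y_{n+1} = y_n + h·f(s_n, y_n).
s=0.000000, y=-1.170000: f=4.479700 → y ← -1.170000 + 0.28·4.479700 = 0.084316
s=0.280000, y=0.084316: f=1.456798 → y ← 0.084316 + 0.28·1.456798 = 0.492220
y(0.56) ≈ 0.4922

0.4922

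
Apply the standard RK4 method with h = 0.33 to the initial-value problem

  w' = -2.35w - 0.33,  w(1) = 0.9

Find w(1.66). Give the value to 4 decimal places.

RK4: k1 = f(x_n, w_n); k2 = f(x_n + h/2, w_n + (h/2)·k1); k3 = f(x_n + h/2, w_n + (h/2)·k2); k4 = f(x_n + h, w_n + h·k3); w_{n+1} = w_n + (h/6)·(k1 + 2k2 + 2k3 + k4).
x=1.000000, w=0.900000:
  k1 = f(1.000000, 0.900000) = -2.445000
  k2 = f(1.165000, 0.496575) = -1.496951
  k3 = f(1.165000, 0.653003) = -1.864557
  k4 = f(1.330000, 0.284696) = -0.999036
  w ← 0.900000 + (0.33/6)·(k1 + 2k2 + 2k3 + k4) = 0.340812
x=1.330000, w=0.340812:
  k1 = f(1.330000, 0.340812) = -1.130908
  k2 = f(1.495000, 0.154212) = -0.692399
  k3 = f(1.495000, 0.226566) = -0.862431
  k4 = f(1.660000, 0.056210) = -0.462093
  w ← 0.340812 + (0.33/6)·(k1 + 2k2 + 2k3 + k4) = 0.082166
w(1.66) ≈ 0.0822

0.0822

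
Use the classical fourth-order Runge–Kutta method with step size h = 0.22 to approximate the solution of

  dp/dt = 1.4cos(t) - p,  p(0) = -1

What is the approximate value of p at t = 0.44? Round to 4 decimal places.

-0.1634

RK4: k1 = f(t_n, p_n); k2 = f(t_n + h/2, p_n + (h/2)·k1); k3 = f(t_n + h/2, p_n + (h/2)·k2); k4 = f(t_n + h, p_n + h·k3); p_{n+1} = p_n + (h/6)·(k1 + 2k2 + 2k3 + k4).
t=0.000000, p=-1.000000:
  k1 = f(0.000000, -1.000000) = 2.400000
  k2 = f(0.110000, -0.736000) = 2.127539
  k3 = f(0.110000, -0.765971) = 2.157509
  k4 = f(0.220000, -0.525348) = 1.891604
  p ← -1.000000 + (0.22/6)·(k1 + 2k2 + 2k3 + k4) = -0.528404
t=0.220000, p=-0.528404:
  k1 = f(0.220000, -0.528404) = 1.894661
  k2 = f(0.330000, -0.319992) = 1.644451
  k3 = f(0.330000, -0.347515) = 1.671974
  k4 = f(0.440000, -0.160570) = 1.427222
  p ← -0.528404 + (0.22/6)·(k1 + 2k2 + 2k3 + k4) = -0.163397
p(0.44) ≈ -0.1634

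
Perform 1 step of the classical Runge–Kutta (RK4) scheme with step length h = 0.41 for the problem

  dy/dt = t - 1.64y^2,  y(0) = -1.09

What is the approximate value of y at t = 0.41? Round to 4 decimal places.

-3.4834

RK4: k1 = f(t_n, y_n); k2 = f(t_n + h/2, y_n + (h/2)·k1); k3 = f(t_n + h/2, y_n + (h/2)·k2); k4 = f(t_n + h, y_n + h·k3); y_{n+1} = y_n + (h/6)·(k1 + 2k2 + 2k3 + k4).
t=0.000000, y=-1.090000:
  k1 = f(0.000000, -1.090000) = -1.948484
  k2 = f(0.205000, -1.489439) = -3.433224
  k3 = f(0.205000, -1.793811) = -5.072122
  k4 = f(0.410000, -3.169570) = -16.065727
  y ← -1.090000 + (0.41/6)·(k1 + 2k2 + 2k3 + k4) = -3.483368
y(0.41) ≈ -3.4834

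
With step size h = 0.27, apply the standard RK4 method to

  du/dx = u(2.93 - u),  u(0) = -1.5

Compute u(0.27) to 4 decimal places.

-7.7534

RK4: k1 = f(x_n, u_n); k2 = f(x_n + h/2, u_n + (h/2)·k1); k3 = f(x_n + h/2, u_n + (h/2)·k2); k4 = f(x_n + h, u_n + h·k3); u_{n+1} = u_n + (h/6)·(k1 + 2k2 + 2k3 + k4).
x=0.000000, u=-1.500000:
  k1 = f(0.000000, -1.500000) = -6.645000
  k2 = f(0.135000, -2.397075) = -12.769398
  k3 = f(0.135000, -3.223869) = -19.839265
  k4 = f(0.270000, -6.856602) = -67.102829
  u ← -1.500000 + (0.27/6)·(k1 + 2k2 + 2k3 + k4) = -7.753432
u(0.27) ≈ -7.7534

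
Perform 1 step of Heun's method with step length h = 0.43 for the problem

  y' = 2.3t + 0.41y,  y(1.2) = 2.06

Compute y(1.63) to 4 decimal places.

Heun: k1 = f(t_n, y_n); k2 = f(t_n + h, y_n + h·k1); y_{n+1} = y_n + (h/2)·(k1 + k2).
t=1.200000, y=2.060000:
  k1 = f(1.200000, 2.060000) = 3.604600
  k2 = f(1.630000, 3.609978) = 5.229091
  y ← 2.060000 + (0.43/2)·(3.604600 + 5.229091) = 3.959244
y(1.63) ≈ 3.9592

3.9592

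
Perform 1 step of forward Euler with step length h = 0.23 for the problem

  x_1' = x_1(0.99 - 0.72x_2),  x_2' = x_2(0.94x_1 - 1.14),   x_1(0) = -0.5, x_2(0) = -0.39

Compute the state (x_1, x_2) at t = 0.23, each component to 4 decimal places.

Euler on (x_1,x_2): x_1_{n+1} = x_1_n + h·x_1', x_2_{n+1} = x_2_n + h·x_2'.
0.000000: (-0.500000, -0.390000); f=(-0.635400, 0.627900) → (-0.646142, -0.245583)
(x_1(0.23), x_2(0.23)) ≈ (-0.6461, -0.2456)

-0.6461, -0.2456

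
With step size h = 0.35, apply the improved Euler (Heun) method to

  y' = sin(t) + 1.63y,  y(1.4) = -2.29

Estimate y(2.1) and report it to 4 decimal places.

-5.6900

Heun: k1 = f(t_n, y_n); k2 = f(t_n + h, y_n + h·k1); y_{n+1} = y_n + (h/2)·(k1 + k2).
t=1.400000, y=-2.290000:
  k1 = f(1.400000, -2.290000) = -2.747250
  k2 = f(1.750000, -3.251538) = -4.316020
  y ← -2.290000 + (0.35/2)·(-2.747250 + (-4.316020)) = -3.526072
t=1.750000, y=-3.526072:
  k1 = f(1.750000, -3.526072) = -4.763512
  k2 = f(2.100000, -5.193302) = -7.601872
  y ← -3.526072 + (0.35/2)·(-4.763512 + (-7.601872)) = -5.690015
y(2.1) ≈ -5.6900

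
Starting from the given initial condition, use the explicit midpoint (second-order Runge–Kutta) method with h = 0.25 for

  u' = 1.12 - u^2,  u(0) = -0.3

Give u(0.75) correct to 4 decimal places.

0.4931

Midpoint: k1 = f(x_n, u_n); k2 = f(x_n + h/2, u_n + (h/2)·k1); u_{n+1} = u_n + h·k2.
x=0.000000, u=-0.300000:
  k1 = f(0.000000, -0.300000) = 1.030000
  k2 = f(0.125000, -0.171250) = 1.090673
  u ← -0.300000 + 0.25·1.090673 = -0.027332
x=0.250000, u=-0.027332:
  k1 = f(0.250000, -0.027332) = 1.119253
  k2 = f(0.375000, 0.112575) = 1.107327
  u ← -0.027332 + 0.25·1.107327 = 0.249500
x=0.500000, u=0.249500:
  k1 = f(0.500000, 0.249500) = 1.057750
  k2 = f(0.625000, 0.381719) = 0.974291
  u ← 0.249500 + 0.25·0.974291 = 0.493073
u(0.75) ≈ 0.4931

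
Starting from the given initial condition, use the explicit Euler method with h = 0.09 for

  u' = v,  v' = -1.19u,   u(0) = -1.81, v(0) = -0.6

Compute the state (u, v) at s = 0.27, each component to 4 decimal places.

Euler on (u,v): u_{n+1} = u_n + h·u', v_{n+1} = v_n + h·v'.
0.000000: (-1.810000, -0.600000); f=(-0.600000, 2.153900) → (-1.864000, -0.406149)
0.090000: (-1.864000, -0.406149); f=(-0.406149, 2.218160) → (-1.900553, -0.206515)
0.180000: (-1.900553, -0.206515); f=(-0.206515, 2.261659) → (-1.919140, -0.002965)
(u(0.27), v(0.27)) ≈ (-1.9191, -0.0030)

-1.9191, -0.0030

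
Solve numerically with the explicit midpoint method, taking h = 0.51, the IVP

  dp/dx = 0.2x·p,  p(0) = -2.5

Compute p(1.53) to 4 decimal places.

-3.1494

Midpoint: k1 = f(x_n, p_n); k2 = f(x_n + h/2, p_n + (h/2)·k1); p_{n+1} = p_n + h·k2.
x=0.000000, p=-2.500000:
  k1 = f(0.000000, -2.500000) = 0.000000
  k2 = f(0.255000, -2.500000) = -0.127500
  p ← -2.500000 + 0.51·(-0.127500) = -2.565025
x=0.510000, p=-2.565025:
  k1 = f(0.510000, -2.565025) = -0.261633
  k2 = f(0.765000, -2.631741) = -0.402656
  p ← -2.565025 + 0.51·(-0.402656) = -2.770380
x=1.020000, p=-2.770380:
  k1 = f(1.020000, -2.770380) = -0.565157
  k2 = f(1.275000, -2.914495) = -0.743196
  p ← -2.770380 + 0.51·(-0.743196) = -3.149410
p(1.53) ≈ -3.1494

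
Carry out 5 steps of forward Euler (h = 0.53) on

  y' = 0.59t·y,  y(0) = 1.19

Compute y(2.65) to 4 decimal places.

Euler: y_{n+1} = y_n + h·f(t_n, y_n).
t=0.000000, y=1.190000: f=0.000000 → y ← 1.190000 + 0.53·0.000000 = 1.190000
t=0.530000, y=1.190000: f=0.372113 → y ← 1.190000 + 0.53·0.372113 = 1.387220
t=1.060000, y=1.387220: f=0.867567 → y ← 1.387220 + 0.53·0.867567 = 1.847031
t=1.590000, y=1.847031: f=1.732699 → y ← 1.847031 + 0.53·1.732699 = 2.765361
t=2.120000, y=2.765361: f=3.458914 → y ← 2.765361 + 0.53·3.458914 = 4.598586
y(2.65) ≈ 4.5986

4.5986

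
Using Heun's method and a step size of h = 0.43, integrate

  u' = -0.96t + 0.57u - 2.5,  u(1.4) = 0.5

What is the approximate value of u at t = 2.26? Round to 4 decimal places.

-3.8097

Heun: k1 = f(t_n, u_n); k2 = f(t_n + h, u_n + h·k1); u_{n+1} = u_n + (h/2)·(k1 + k2).
t=1.400000, u=0.500000:
  k1 = f(1.400000, 0.500000) = -3.559000
  k2 = f(1.830000, -1.030370) = -4.844111
  u ← 0.500000 + (0.43/2)·(-3.559000 + (-4.844111)) = -1.306669
t=1.830000, u=-1.306669:
  k1 = f(1.830000, -1.306669) = -5.001601
  k2 = f(2.260000, -3.457357) = -6.640294
  u ← -1.306669 + (0.43/2)·(-5.001601 + (-6.640294)) = -3.809676
u(2.26) ≈ -3.8097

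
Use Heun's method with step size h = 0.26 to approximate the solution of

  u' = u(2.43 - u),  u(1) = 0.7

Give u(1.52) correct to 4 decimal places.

1.4187

Heun: k1 = f(s_n, u_n); k2 = f(s_n + h, u_n + h·k1); u_{n+1} = u_n + (h/2)·(k1 + k2).
s=1.000000, u=0.700000:
  k1 = f(1.000000, 0.700000) = 1.211000
  k2 = f(1.260000, 1.014860) = 1.436169
  u ← 0.700000 + (0.26/2)·(1.211000 + 1.436169) = 1.044132
s=1.260000, u=1.044132:
  k1 = f(1.260000, 1.044132) = 1.447029
  k2 = f(1.520000, 1.420360) = 1.434052
  u ← 1.044132 + (0.26/2)·(1.447029 + 1.434052) = 1.418673
u(1.52) ≈ 1.4187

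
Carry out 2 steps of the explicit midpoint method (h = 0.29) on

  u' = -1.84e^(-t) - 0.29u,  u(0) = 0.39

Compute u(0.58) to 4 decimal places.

Midpoint: k1 = f(t_n, u_n); k2 = f(t_n + h/2, u_n + (h/2)·k1); u_{n+1} = u_n + h·k2.
t=0.000000, u=0.390000:
  k1 = f(0.000000, 0.390000) = -1.953100
  k2 = f(0.145000, 0.106801) = -1.622613
  u ← 0.390000 + 0.29·(-1.622613) = -0.080558
t=0.290000, u=-0.080558:
  k1 = f(0.290000, -0.080558) = -1.353443
  k2 = f(0.435000, -0.276807) = -1.110693
  u ← -0.080558 + 0.29·(-1.110693) = -0.402659
u(0.58) ≈ -0.4027

-0.4027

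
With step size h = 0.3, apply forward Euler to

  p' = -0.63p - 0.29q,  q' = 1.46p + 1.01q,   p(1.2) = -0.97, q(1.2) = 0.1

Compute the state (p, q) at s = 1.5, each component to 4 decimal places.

Euler on (p,q): p_{n+1} = p_n + h·p', q_{n+1} = q_n + h·q'.
1.200000: (-0.970000, 0.100000); f=(0.582100, -1.315200) → (-0.795370, -0.294560)
(p(1.5), q(1.5)) ≈ (-0.7954, -0.2946)

-0.7954, -0.2946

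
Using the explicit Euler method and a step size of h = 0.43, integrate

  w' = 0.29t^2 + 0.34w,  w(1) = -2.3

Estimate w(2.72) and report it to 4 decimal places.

Euler: w_{n+1} = w_n + h·f(t_n, w_n).
t=1.000000, w=-2.300000: f=-0.492000 → w ← -2.300000 + 0.43·(-0.492000) = -2.511560
t=1.430000, w=-2.511560: f=-0.260909 → w ← -2.511560 + 0.43·(-0.260909) = -2.623751
t=1.860000, w=-2.623751: f=0.111209 → w ← -2.623751 + 0.43·0.111209 = -2.575931
t=2.290000, w=-2.575931: f=0.644972 → w ← -2.575931 + 0.43·0.644972 = -2.298593
w(2.72) ≈ -2.2986

-2.2986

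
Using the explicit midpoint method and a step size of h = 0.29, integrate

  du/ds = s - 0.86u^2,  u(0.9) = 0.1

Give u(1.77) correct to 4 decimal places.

Midpoint: k1 = f(s_n, u_n); k2 = f(s_n + h/2, u_n + (h/2)·k1); u_{n+1} = u_n + h·k2.
s=0.900000, u=0.100000:
  k1 = f(0.900000, 0.100000) = 0.891400
  k2 = f(1.045000, 0.229253) = 0.999801
  u ← 0.100000 + 0.29·0.999801 = 0.389942
s=1.190000, u=0.389942:
  k1 = f(1.190000, 0.389942) = 1.059233
  k2 = f(1.335000, 0.543531) = 1.080934
  u ← 0.389942 + 0.29·1.080934 = 0.703413
s=1.480000, u=0.703413:
  k1 = f(1.480000, 0.703413) = 1.054481
  k2 = f(1.625000, 0.856313) = 0.994386
  u ← 0.703413 + 0.29·0.994386 = 0.991785
u(1.77) ≈ 0.9918

0.9918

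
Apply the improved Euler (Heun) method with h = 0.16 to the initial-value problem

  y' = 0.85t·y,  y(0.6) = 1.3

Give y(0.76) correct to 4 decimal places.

1.4257

Heun: k1 = f(t_n, y_n); k2 = f(t_n + h, y_n + h·k1); y_{n+1} = y_n + (h/2)·(k1 + k2).
t=0.600000, y=1.300000:
  k1 = f(0.600000, 1.300000) = 0.663000
  k2 = f(0.760000, 1.406080) = 0.908328
  y ← 1.300000 + (0.16/2)·(0.663000 + 0.908328) = 1.425706
y(0.76) ≈ 1.4257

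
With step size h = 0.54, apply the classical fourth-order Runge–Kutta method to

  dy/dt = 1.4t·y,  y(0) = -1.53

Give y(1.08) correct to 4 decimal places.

-3.4587

RK4: k1 = f(t_n, y_n); k2 = f(t_n + h/2, y_n + (h/2)·k1); k3 = f(t_n + h/2, y_n + (h/2)·k2); k4 = f(t_n + h, y_n + h·k3); y_{n+1} = y_n + (h/6)·(k1 + 2k2 + 2k3 + k4).
t=0.000000, y=-1.530000:
  k1 = f(0.000000, -1.530000) = 0.000000
  k2 = f(0.270000, -1.530000) = -0.578340
  k3 = f(0.270000, -1.686152) = -0.637365
  k4 = f(0.540000, -1.874177) = -1.416878
  y ← -1.530000 + (0.54/6)·(k1 + 2k2 + 2k3 + k4) = -1.876346
t=0.540000, y=-1.876346:
  k1 = f(0.540000, -1.876346) = -1.418518
  k2 = f(0.810000, -2.259346) = -2.562098
  k3 = f(0.810000, -2.568112) = -2.912240
  k4 = f(1.080000, -3.448955) = -5.214820
  y ← -1.876346 + (0.54/6)·(k1 + 2k2 + 2k3 + k4) = -3.458727
y(1.08) ≈ -3.4587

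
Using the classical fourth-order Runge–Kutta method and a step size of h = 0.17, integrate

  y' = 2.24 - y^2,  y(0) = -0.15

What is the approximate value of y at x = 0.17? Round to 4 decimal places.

RK4: k1 = f(x_n, y_n); k2 = f(x_n + h/2, y_n + (h/2)·k1); k3 = f(x_n + h/2, y_n + (h/2)·k2); k4 = f(x_n + h, y_n + h·k3); y_{n+1} = y_n + (h/6)·(k1 + 2k2 + 2k3 + k4).
x=0.000000, y=-0.150000:
  k1 = f(0.000000, -0.150000) = 2.217500
  k2 = f(0.085000, 0.038488) = 2.238519
  k3 = f(0.085000, 0.040274) = 2.238378
  k4 = f(0.170000, 0.230524) = 2.186859
  y ← -0.150000 + (0.17/6)·(k1 + 2k2 + 2k3 + k4) = 0.228481
y(0.17) ≈ 0.2285

0.2285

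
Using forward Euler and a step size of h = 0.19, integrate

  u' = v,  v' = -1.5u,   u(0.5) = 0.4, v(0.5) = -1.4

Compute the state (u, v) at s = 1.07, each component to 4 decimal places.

Euler on (u,v): u_{n+1} = u_n + h·u', v_{n+1} = v_n + h·v'.
0.500000: (0.400000, -1.400000); f=(-1.400000, -0.600000) → (0.134000, -1.514000)
0.690000: (0.134000, -1.514000); f=(-1.514000, -0.201000) → (-0.153660, -1.552190)
0.880000: (-0.153660, -1.552190); f=(-1.552190, 0.230490) → (-0.448576, -1.508397)
(u(1.07), v(1.07)) ≈ (-0.4486, -1.5084)

-0.4486, -1.5084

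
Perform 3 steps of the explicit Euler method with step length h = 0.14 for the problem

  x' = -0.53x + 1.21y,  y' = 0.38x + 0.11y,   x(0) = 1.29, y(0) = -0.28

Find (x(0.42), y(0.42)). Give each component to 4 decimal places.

0.9224, -0.1059

Euler on (x,y): x_{n+1} = x_n + h·x', y_{n+1} = y_n + h·y'.
0.000000: (1.290000, -0.280000); f=(-1.022500, 0.459400) → (1.146850, -0.215684)
0.140000: (1.146850, -0.215684); f=(-0.868808, 0.412078) → (1.025217, -0.157993)
0.280000: (1.025217, -0.157993); f=(-0.734537, 0.372203) → (0.922382, -0.105885)
(x(0.42), y(0.42)) ≈ (0.9224, -0.1059)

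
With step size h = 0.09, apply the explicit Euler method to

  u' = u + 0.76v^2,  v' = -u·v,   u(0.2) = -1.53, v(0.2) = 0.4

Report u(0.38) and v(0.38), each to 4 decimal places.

Euler on (u,v): u_{n+1} = u_n + h·u', v_{n+1} = v_n + h·v'.
0.200000: (-1.530000, 0.400000); f=(-1.408400, 0.612000) → (-1.656756, 0.455080)
0.290000: (-1.656756, 0.455080); f=(-1.499362, 0.753957) → (-1.791699, 0.522936)
(u(0.38), v(0.38)) ≈ (-1.7917, 0.5229)

-1.7917, 0.5229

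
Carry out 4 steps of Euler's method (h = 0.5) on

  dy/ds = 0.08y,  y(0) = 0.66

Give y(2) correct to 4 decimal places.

Euler: y_{n+1} = y_n + h·f(s_n, y_n).
s=0.000000, y=0.660000: f=0.052800 → y ← 0.660000 + 0.5·0.052800 = 0.686400
s=0.500000, y=0.686400: f=0.054912 → y ← 0.686400 + 0.5·0.054912 = 0.713856
s=1.000000, y=0.713856: f=0.057108 → y ← 0.713856 + 0.5·0.057108 = 0.742410
s=1.500000, y=0.742410: f=0.059393 → y ← 0.742410 + 0.5·0.059393 = 0.772107
y(2) ≈ 0.7721

0.7721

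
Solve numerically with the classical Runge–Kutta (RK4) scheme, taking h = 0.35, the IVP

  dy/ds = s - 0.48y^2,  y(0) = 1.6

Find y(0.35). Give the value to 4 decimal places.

1.3140

RK4: k1 = f(s_n, y_n); k2 = f(s_n + h/2, y_n + (h/2)·k1); k3 = f(s_n + h/2, y_n + (h/2)·k2); k4 = f(s_n + h, y_n + h·k3); y_{n+1} = y_n + (h/6)·(k1 + 2k2 + 2k3 + k4).
s=0.000000, y=1.600000:
  k1 = f(0.000000, 1.600000) = -1.228800
  k2 = f(0.175000, 1.384960) = -0.745695
  k3 = f(0.175000, 1.469503) = -0.861531
  k4 = f(0.350000, 1.298464) = -0.459284
  y ← 1.600000 + (0.35/6)·(k1 + 2k2 + 2k3 + k4) = 1.314019
y(0.35) ≈ 1.3140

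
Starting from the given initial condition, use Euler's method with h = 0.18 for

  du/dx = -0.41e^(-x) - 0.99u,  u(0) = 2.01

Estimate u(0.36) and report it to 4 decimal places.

1.2352

Euler: u_{n+1} = u_n + h·f(x_n, u_n).
x=0.000000, u=2.010000: f=-2.399900 → u ← 2.010000 + 0.18·(-2.399900) = 1.578018
x=0.180000, u=1.578018: f=-1.904699 → u ← 1.578018 + 0.18·(-1.904699) = 1.235172
u(0.36) ≈ 1.2352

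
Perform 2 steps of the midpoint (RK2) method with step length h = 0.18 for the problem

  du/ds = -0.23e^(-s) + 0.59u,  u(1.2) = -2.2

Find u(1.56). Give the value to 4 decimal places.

Midpoint: k1 = f(s_n, u_n); k2 = f(s_n + h/2, u_n + (h/2)·k1); u_{n+1} = u_n + h·k2.
s=1.200000, u=-2.200000:
  k1 = f(1.200000, -2.200000) = -1.367275
  k2 = f(1.290000, -2.323055) = -1.433915
  u ← -2.200000 + 0.18·(-1.433915) = -2.458105
s=1.380000, u=-2.458105:
  k1 = f(1.380000, -2.458105) = -1.508145
  k2 = f(1.470000, -2.593838) = -1.583247
  u ← -2.458105 + 0.18·(-1.583247) = -2.743089
u(1.56) ≈ -2.7431

-2.7431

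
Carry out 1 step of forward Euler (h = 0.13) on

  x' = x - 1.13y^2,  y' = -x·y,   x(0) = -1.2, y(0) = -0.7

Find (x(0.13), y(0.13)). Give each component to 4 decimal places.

Euler on (x,y): x_{n+1} = x_n + h·x', y_{n+1} = y_n + h·y'.
0.000000: (-1.200000, -0.700000); f=(-1.753700, -0.840000) → (-1.427981, -0.809200)
(x(0.13), y(0.13)) ≈ (-1.4280, -0.8092)

-1.4280, -0.8092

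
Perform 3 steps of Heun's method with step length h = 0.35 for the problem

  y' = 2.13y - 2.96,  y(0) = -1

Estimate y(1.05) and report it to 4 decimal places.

-18.4062

Heun: k1 = f(s_n, y_n); k2 = f(s_n + h, y_n + h·k1); y_{n+1} = y_n + (h/2)·(k1 + k2).
s=0.000000, y=-1.000000:
  k1 = f(0.000000, -1.000000) = -5.090000
  k2 = f(0.350000, -2.781500) = -8.884595
  y ← -1.000000 + (0.35/2)·(-5.090000 + (-8.884595)) = -3.445554
s=0.350000, y=-3.445554:
  k1 = f(0.350000, -3.445554) = -10.299030
  k2 = f(0.700000, -7.050215) = -17.976957
  y ← -3.445554 + (0.35/2)·(-10.299030 + (-17.976957)) = -8.393852
s=0.700000, y=-8.393852:
  k1 = f(0.700000, -8.393852) = -20.838905
  k2 = f(1.050000, -15.687469) = -36.374308
  y ← -8.393852 + (0.35/2)·(-20.838905 + (-36.374308)) = -18.406164
y(1.05) ≈ -18.4062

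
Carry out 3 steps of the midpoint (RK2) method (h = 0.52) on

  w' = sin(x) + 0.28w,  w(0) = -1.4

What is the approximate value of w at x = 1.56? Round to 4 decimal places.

-1.0069

Midpoint: k1 = f(x_n, w_n); k2 = f(x_n + h/2, w_n + (h/2)·k1); w_{n+1} = w_n + h·k2.
x=0.000000, w=-1.400000:
  k1 = f(0.000000, -1.400000) = -0.392000
  k2 = f(0.260000, -1.501920) = -0.163457
  w ← -1.400000 + 0.52·(-0.163457) = -1.484998
x=0.520000, w=-1.484998:
  k1 = f(0.520000, -1.484998) = 0.081081
  k2 = f(0.780000, -1.463917) = 0.293383
  w ← -1.484998 + 0.52·0.293383 = -1.332439
x=1.040000, w=-1.332439:
  k1 = f(1.040000, -1.332439) = 0.489321
  k2 = f(1.300000, -1.205215) = 0.626098
  w ← -1.332439 + 0.52·0.626098 = -1.006868
w(1.56) ≈ -1.0069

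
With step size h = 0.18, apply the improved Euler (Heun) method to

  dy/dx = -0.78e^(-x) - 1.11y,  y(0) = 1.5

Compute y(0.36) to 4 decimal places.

Heun: k1 = f(x_n, y_n); k2 = f(x_n + h, y_n + h·k1); y_{n+1} = y_n + (h/2)·(k1 + k2).
x=0.000000, y=1.500000:
  k1 = f(0.000000, 1.500000) = -2.445000
  k2 = f(0.180000, 1.059900) = -1.828000
  y ← 1.500000 + (0.18/2)·(-2.445000 + (-1.828000)) = 1.115430
x=0.180000, y=1.115430:
  k1 = f(0.180000, 1.115430) = -1.889638
  k2 = f(0.360000, 0.775295) = -1.404765
  y ← 1.115430 + (0.18/2)·(-1.889638 + (-1.404765)) = 0.818934
y(0.36) ≈ 0.8189

0.8189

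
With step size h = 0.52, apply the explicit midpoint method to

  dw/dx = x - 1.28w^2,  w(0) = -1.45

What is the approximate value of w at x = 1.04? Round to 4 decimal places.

-79.7821

Midpoint: k1 = f(x_n, w_n); k2 = f(x_n + h/2, w_n + (h/2)·k1); w_{n+1} = w_n + h·k2.
x=0.000000, w=-1.450000:
  k1 = f(0.000000, -1.450000) = -2.691200
  k2 = f(0.260000, -2.149712) = -5.655215
  w ← -1.450000 + 0.52·(-5.655215) = -4.390712
x=0.520000, w=-4.390712:
  k1 = f(0.520000, -4.390712) = -24.156288
  k2 = f(0.780000, -10.671347) = -144.983378
  w ← -4.390712 + 0.52·(-144.983378) = -79.782068
w(1.04) ≈ -79.7821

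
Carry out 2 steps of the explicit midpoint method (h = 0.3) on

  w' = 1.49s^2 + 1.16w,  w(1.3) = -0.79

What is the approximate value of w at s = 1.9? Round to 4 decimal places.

1.5096

Midpoint: k1 = f(s_n, w_n); k2 = f(s_n + h/2, w_n + (h/2)·k1); w_{n+1} = w_n + h·k2.
s=1.300000, w=-0.790000:
  k1 = f(1.300000, -0.790000) = 1.601700
  k2 = f(1.450000, -0.549745) = 2.495021
  w ← -0.790000 + 0.3·2.495021 = -0.041494
s=1.600000, w=-0.041494:
  k1 = f(1.600000, -0.041494) = 3.766267
  k2 = f(1.750000, 0.523446) = 5.170323
  w ← -0.041494 + 0.3·5.170323 = 1.509603
w(1.9) ≈ 1.5096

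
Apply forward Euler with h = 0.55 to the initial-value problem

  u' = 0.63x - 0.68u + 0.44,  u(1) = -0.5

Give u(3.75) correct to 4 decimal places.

Euler: u_{n+1} = u_n + h·f(x_n, u_n).
x=1.000000, u=-0.500000: f=1.410000 → u ← -0.500000 + 0.55·1.410000 = 0.275500
x=1.550000, u=0.275500: f=1.229160 → u ← 0.275500 + 0.55·1.229160 = 0.951538
x=2.100000, u=0.951538: f=1.115954 → u ← 0.951538 + 0.55·1.115954 = 1.565313
x=2.650000, u=1.565313: f=1.045087 → u ← 1.565313 + 0.55·1.045087 = 2.140111
x=3.200000, u=2.140111: f=1.000725 → u ← 2.140111 + 0.55·1.000725 = 2.690509
u(3.75) ≈ 2.6905

2.6905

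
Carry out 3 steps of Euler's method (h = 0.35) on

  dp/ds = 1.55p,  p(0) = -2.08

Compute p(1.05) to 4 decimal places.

-7.6338

Euler: p_{n+1} = p_n + h·f(s_n, p_n).
s=0.000000, p=-2.080000: f=-3.224000 → p ← -2.080000 + 0.35·(-3.224000) = -3.208400
s=0.350000, p=-3.208400: f=-4.973020 → p ← -3.208400 + 0.35·(-4.973020) = -4.948957
s=0.700000, p=-4.948957: f=-7.670883 → p ← -4.948957 + 0.35·(-7.670883) = -7.633766
p(1.05) ≈ -7.6338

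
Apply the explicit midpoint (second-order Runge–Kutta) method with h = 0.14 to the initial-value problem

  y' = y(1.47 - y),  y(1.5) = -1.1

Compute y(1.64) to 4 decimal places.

-1.6029

Midpoint: k1 = f(s_n, y_n); k2 = f(s_n + h/2, y_n + (h/2)·k1); y_{n+1} = y_n + h·k2.
s=1.500000, y=-1.100000:
  k1 = f(1.500000, -1.100000) = -2.827000
  k2 = f(1.570000, -1.297890) = -3.592417
  y ← -1.100000 + 0.14·(-3.592417) = -1.602938
y(1.64) ≈ -1.6029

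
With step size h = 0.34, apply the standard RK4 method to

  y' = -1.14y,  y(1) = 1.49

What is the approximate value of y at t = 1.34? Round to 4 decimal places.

RK4: k1 = f(t_n, y_n); k2 = f(t_n + h/2, y_n + (h/2)·k1); k3 = f(t_n + h/2, y_n + (h/2)·k2); k4 = f(t_n + h, y_n + h·k3); y_{n+1} = y_n + (h/6)·(k1 + 2k2 + 2k3 + k4).
t=1.000000, y=1.490000:
  k1 = f(1.000000, 1.490000) = -1.698600
  k2 = f(1.170000, 1.201238) = -1.369411
  k3 = f(1.170000, 1.257200) = -1.433208
  k4 = f(1.340000, 1.002709) = -1.143089
  y ← 1.490000 + (0.34/6)·(k1 + 2k2 + 2k3 + k4) = 1.011341
y(1.34) ≈ 1.0113

1.0113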